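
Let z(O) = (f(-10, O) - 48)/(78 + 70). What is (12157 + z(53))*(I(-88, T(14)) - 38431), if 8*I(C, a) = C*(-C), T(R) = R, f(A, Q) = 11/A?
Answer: -708861646731/1480 ≈ -4.7896e+8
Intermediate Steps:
z(O) = -491/1480 (z(O) = (11/(-10) - 48)/(78 + 70) = (11*(-⅒) - 48)/148 = (-11/10 - 48)*(1/148) = -491/10*1/148 = -491/1480)
I(C, a) = -C²/8 (I(C, a) = (C*(-C))/8 = (-C²)/8 = -C²/8)
(12157 + z(53))*(I(-88, T(14)) - 38431) = (12157 - 491/1480)*(-⅛*(-88)² - 38431) = 17991869*(-⅛*7744 - 38431)/1480 = 17991869*(-968 - 38431)/1480 = (17991869/1480)*(-39399) = -708861646731/1480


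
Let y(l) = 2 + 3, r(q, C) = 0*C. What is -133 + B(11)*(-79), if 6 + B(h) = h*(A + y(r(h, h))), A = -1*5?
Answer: 341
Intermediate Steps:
r(q, C) = 0
A = -5
y(l) = 5
B(h) = -6 (B(h) = -6 + h*(-5 + 5) = -6 + h*0 = -6 + 0 = -6)
-133 + B(11)*(-79) = -133 - 6*(-79) = -133 + 474 = 341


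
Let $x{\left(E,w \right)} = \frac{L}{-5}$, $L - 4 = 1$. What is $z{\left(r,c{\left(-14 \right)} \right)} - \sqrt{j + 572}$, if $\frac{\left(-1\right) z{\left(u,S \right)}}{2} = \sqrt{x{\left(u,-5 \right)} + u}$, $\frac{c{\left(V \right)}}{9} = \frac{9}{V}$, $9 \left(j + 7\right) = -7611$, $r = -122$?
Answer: $\frac{i \left(- \sqrt{2526} - 6 \sqrt{123}\right)}{3} \approx - 38.934 i$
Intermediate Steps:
$L = 5$ ($L = 4 + 1 = 5$)
$j = - \frac{2558}{3}$ ($j = -7 + \frac{1}{9} \left(-7611\right) = -7 - \frac{2537}{3} = - \frac{2558}{3} \approx -852.67$)
$x{\left(E,w \right)} = -1$ ($x{\left(E,w \right)} = \frac{5}{-5} = 5 \left(- \frac{1}{5}\right) = -1$)
$c{\left(V \right)} = \frac{81}{V}$ ($c{\left(V \right)} = 9 \frac{9}{V} = \frac{81}{V}$)
$z{\left(u,S \right)} = - 2 \sqrt{-1 + u}$
$z{\left(r,c{\left(-14 \right)} \right)} - \sqrt{j + 572} = - 2 \sqrt{-1 - 122} - \sqrt{- \frac{2558}{3} + 572} = - 2 \sqrt{-123} - \sqrt{- \frac{842}{3}} = - 2 i \sqrt{123} - \frac{i \sqrt{2526}}{3}$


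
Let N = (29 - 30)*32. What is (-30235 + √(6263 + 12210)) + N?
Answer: -30267 + 7*√377 ≈ -30131.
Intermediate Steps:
N = -32 (N = -1*32 = -32)
(-30235 + √(6263 + 12210)) + N = (-30235 + √(6263 + 12210)) - 32 = (-30235 + √18473) - 32 = (-30235 + 7*√377) - 32 = -30267 + 7*√377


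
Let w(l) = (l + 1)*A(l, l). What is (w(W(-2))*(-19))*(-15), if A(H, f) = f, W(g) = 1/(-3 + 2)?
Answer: 0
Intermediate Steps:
W(g) = -1 (W(g) = 1/(-1) = -1)
w(l) = l*(1 + l) (w(l) = (l + 1)*l = (1 + l)*l = l*(1 + l))
(w(W(-2))*(-19))*(-15) = (-(1 - 1)*(-19))*(-15) = (-1*0*(-19))*(-15) = (0*(-19))*(-15) = 0*(-15) = 0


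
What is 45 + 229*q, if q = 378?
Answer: 86607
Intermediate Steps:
45 + 229*q = 45 + 229*378 = 45 + 86562 = 86607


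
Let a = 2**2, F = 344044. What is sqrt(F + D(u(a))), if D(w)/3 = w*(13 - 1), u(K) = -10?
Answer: 2*sqrt(85921) ≈ 586.25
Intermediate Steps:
a = 4
D(w) = 36*w (D(w) = 3*(w*(13 - 1)) = 3*(w*12) = 3*(12*w) = 36*w)
sqrt(F + D(u(a))) = sqrt(344044 + 36*(-10)) = sqrt(344044 - 360) = sqrt(343684) = 2*sqrt(85921)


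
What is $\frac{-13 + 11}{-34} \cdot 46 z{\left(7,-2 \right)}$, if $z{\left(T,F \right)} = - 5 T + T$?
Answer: $- \frac{1288}{17} \approx -75.765$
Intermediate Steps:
$z{\left(T,F \right)} = - 4 T$
$\frac{-13 + 11}{-34} \cdot 46 z{\left(7,-2 \right)} = \frac{-13 + 11}{-34} \cdot 46 \left(\left(-4\right) 7\right) = \left(-2\right) \left(- \frac{1}{34}\right) 46 \left(-28\right) = \frac{1}{17} \cdot 46 \left(-28\right) = \frac{46}{17} \left(-28\right) = - \frac{1288}{17}$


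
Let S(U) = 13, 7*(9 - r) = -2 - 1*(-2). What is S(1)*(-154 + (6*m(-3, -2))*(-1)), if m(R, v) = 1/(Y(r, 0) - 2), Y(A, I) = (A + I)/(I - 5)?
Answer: -37648/19 ≈ -1981.5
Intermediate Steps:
r = 9 (r = 9 - (-2 - 1*(-2))/7 = 9 - (-2 + 2)/7 = 9 - ⅐*0 = 9 + 0 = 9)
Y(A, I) = (A + I)/(-5 + I)
m(R, v) = -5/19 (m(R, v) = 1/((9 + 0)/(-5 + 0) - 2) = 1/(9/(-5) - 2) = 1/(-⅕*9 - 2) = 1/(-9/5 - 2) = 1/(-19/5) = -5/19)
S(1)*(-154 + (6*m(-3, -2))*(-1)) = 13*(-154 + (6*(-5/19))*(-1)) = 13*(-154 - 30/19*(-1)) = 13*(-154 + 30/19) = 13*(-2896/19) = -37648/19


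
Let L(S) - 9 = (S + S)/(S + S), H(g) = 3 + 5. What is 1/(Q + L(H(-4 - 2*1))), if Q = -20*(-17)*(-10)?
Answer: -1/3390 ≈ -0.00029499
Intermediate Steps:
H(g) = 8
L(S) = 10 (L(S) = 9 + (S + S)/(S + S) = 9 + (2*S)/((2*S)) = 9 + (2*S)*(1/(2*S)) = 9 + 1 = 10)
Q = -3400 (Q = 340*(-10) = -3400)
1/(Q + L(H(-4 - 2*1))) = 1/(-3400 + 10) = 1/(-3390) = -1/3390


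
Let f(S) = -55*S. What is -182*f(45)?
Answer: 450450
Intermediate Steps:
-182*f(45) = -(-10010)*45 = -182*(-2475) = 450450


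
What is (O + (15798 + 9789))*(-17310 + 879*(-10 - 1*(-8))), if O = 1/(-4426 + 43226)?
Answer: -4732561289967/9700 ≈ -4.8789e+8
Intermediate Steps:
O = 1/38800 ≈ 2.5773e-5
(O + (15798 + 9789))*(-17310 + 879*(-10 - 1*(-8))) = (1/38800 + (15798 + 9789))*(-17310 + 879*(-10 - 1*(-8))) = (1/38800 + 25587)*(-17310 + 879*(-10 + 8)) = 992775601*(-17310 + 879*(-2))/38800 = 992775601*(-17310 - 1758)/38800 = (992775601/38800)*(-19068) = -4732561289967/9700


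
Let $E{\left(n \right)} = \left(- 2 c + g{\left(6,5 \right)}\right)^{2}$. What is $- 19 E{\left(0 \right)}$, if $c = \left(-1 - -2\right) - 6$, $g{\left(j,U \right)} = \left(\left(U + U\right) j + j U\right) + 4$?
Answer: $-205504$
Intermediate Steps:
$g{\left(j,U \right)} = 4 + 3 U j$ ($g{\left(j,U \right)} = \left(2 U j + U j\right) + 4 = 3 U j + 4 = 4 + 3 U j$)
$c = -5$ ($c = \left(-1 + 2\right) - 6 = 1 - 6 = -5$)
$E{\left(n \right)} = 10816$ ($E{\left(n \right)} = \left(\left(-2\right) \left(-5\right) + \left(4 + 3 \cdot 5 \cdot 6\right)\right)^{2} = \left(10 + \left(4 + 90\right)\right)^{2} = \left(10 + 94\right)^{2} = 104^{2} = 10816$)
$- 19 E{\left(0 \right)} = \left(-19\right) 10816 = -205504$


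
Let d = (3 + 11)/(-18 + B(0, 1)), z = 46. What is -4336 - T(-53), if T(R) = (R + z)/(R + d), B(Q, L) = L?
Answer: -3967559/915 ≈ -4336.1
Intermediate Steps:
d = -14/17 (d = (3 + 11)/(-18 + 1) = 14/(-17) = 14*(-1/17) = -14/17 ≈ -0.82353)
T(R) = (46 + R)/(-14/17 + R) (T(R) = (R + 46)/(R - 14/17) = (46 + R)/(-14/17 + R))
-4336 - T(-53) = -4336 - 17*(46 - 53)/(-14 + 17*(-53)) = -4336 - 17*(-7)/(-14 - 901) = -4336 - 17*(-7)/(-915) = -4336 - 17*(-1)*(-7)/915 = -4336 - 1*119/915 = -4336 - 119/915 = -3967559/915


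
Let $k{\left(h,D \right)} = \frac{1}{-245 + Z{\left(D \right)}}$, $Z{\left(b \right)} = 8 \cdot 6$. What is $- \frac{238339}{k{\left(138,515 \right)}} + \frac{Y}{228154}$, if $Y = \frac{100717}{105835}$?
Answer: $\frac{1133753760007116687}{24146678590} \approx 4.6953 \cdot 10^{7}$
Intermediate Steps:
$Z{\left(b \right)} = 48$
$Y = \frac{100717}{105835}$ ($Y = 100717 \cdot \frac{1}{105835} = \frac{100717}{105835} \approx 0.95164$)
$k{\left(h,D \right)} = - \frac{1}{197}$ ($k{\left(h,D \right)} = \frac{1}{-245 + 48} = \frac{1}{-197} = - \frac{1}{197}$)
$- \frac{238339}{k{\left(138,515 \right)}} + \frac{Y}{228154} = - \frac{238339}{- \frac{1}{197}} + \frac{100717}{105835 \cdot 228154} = \left(-238339\right) \left(-197\right) + \frac{100717}{105835} \cdot \frac{1}{228154} = 46952783 + \frac{100717}{24146678590} = \frac{1133753760007116687}{24146678590}$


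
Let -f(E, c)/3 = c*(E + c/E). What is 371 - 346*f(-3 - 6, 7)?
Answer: -212023/3 ≈ -70674.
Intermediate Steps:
f(E, c) = -3*c*(E + c/E)
371 - 346*f(-3 - 6, 7) = 371 - (-1038)*7*(7 + (-3 - 6)²)/(-3 - 6) = 371 - (-1038)*7*(7 + (-9)²)/(-9) = 371 - (-1038)*7*(-1)*(7 + 81)/9 = 371 - (-1038)*7*(-1)*88/9 = 371 - 346*616/3 = 371 - 213136/3 = -212023/3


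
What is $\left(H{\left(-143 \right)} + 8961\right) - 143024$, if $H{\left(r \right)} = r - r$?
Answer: $-134063$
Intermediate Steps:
$H{\left(r \right)} = 0$
$\left(H{\left(-143 \right)} + 8961\right) - 143024 = \left(0 + 8961\right) - 143024 = 8961 - 143024 = -134063$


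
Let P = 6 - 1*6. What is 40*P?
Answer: 0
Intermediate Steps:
P = 0 (P = 6 - 6 = 0)
40*P = 40*0 = 0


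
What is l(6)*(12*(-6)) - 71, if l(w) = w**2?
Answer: -2663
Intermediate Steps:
l(6)*(12*(-6)) - 71 = 6**2*(12*(-6)) - 71 = 36*(-72) - 71 = -2592 - 71 = -2663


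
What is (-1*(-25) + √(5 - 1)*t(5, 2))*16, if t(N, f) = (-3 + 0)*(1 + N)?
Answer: -176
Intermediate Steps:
t(N, f) = -3 - 3*N (t(N, f) = -3*(1 + N) = -3 - 3*N)
(-1*(-25) + √(5 - 1)*t(5, 2))*16 = (-1*(-25) + √(5 - 1)*(-3 - 3*5))*16 = (25 + √4*(-3 - 15))*16 = (25 + 2*(-18))*16 = (25 - 36)*16 = -11*16 = -176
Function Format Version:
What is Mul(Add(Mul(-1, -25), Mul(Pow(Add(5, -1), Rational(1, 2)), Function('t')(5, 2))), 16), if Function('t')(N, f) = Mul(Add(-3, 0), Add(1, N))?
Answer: -176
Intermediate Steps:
Function('t')(N, f) = Add(-3, Mul(-3, N)) (Function('t')(N, f) = Mul(-3, Add(1, N)) = Add(-3, Mul(-3, N)))
Mul(Add(Mul(-1, -25), Mul(Pow(Add(5, -1), Rational(1, 2)), Function('t')(5, 2))), 16) = Mul(Add(Mul(-1, -25), Mul(Pow(Add(5, -1), Rational(1, 2)), Add(-3, Mul(-3, 5)))), 16) = Mul(Add(25, Mul(Pow(4, Rational(1, 2)), Add(-3, -15))), 16) = Mul(Add(25, Mul(2, -18)), 16) = Mul(Add(25, -36), 16) = Mul(-11, 16) = -176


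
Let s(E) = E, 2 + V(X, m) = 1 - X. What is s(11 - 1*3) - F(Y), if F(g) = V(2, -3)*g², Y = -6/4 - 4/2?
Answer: 179/4 ≈ 44.750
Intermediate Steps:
V(X, m) = -1 - X (V(X, m) = -2 + (1 - X) = -1 - X)
Y = -7/2 (Y = -6*¼ - 4*½ = -3/2 - 2 = -7/2 ≈ -3.5000)
F(g) = -3*g² (F(g) = (-1 - 1*2)*g² = (-1 - 2)*g² = -3*g²)
s(11 - 1*3) - F(Y) = (11 - 1*3) - (-3)*(-7/2)² = (11 - 3) - (-3)*49/4 = 8 - 1*(-147/4) = 8 + 147/4 = 179/4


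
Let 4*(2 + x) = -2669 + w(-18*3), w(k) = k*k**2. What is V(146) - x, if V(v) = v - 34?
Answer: 160589/4 ≈ 40147.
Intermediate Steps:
V(v) = -34 + v
w(k) = k**3
x = -160141/4 (x = -2 + (-2669 + (-18*3)**3)/4 = -2 + (-2669 + (-54)**3)/4 = -2 + (-2669 - 157464)/4 = -2 + (1/4)*(-160133) = -2 - 160133/4 = -160141/4 ≈ -40035.)
V(146) - x = (-34 + 146) - 1*(-160141/4) = 112 + 160141/4 = 160589/4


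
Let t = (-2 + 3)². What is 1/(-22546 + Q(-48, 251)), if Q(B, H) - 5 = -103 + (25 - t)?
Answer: -1/22620 ≈ -4.4209e-5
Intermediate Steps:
t = 1 (t = 1² = 1)
Q(B, H) = -74 (Q(B, H) = 5 + (-103 + (25 - 1*1)) = 5 + (-103 + (25 - 1)) = 5 + (-103 + 24) = 5 - 79 = -74)
1/(-22546 + Q(-48, 251)) = 1/(-22546 - 74) = 1/(-22620) = -1/22620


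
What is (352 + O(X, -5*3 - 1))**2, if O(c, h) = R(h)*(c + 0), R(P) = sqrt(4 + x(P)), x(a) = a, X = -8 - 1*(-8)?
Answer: 123904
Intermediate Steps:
X = 0 (X = -8 + 8 = 0)
R(P) = sqrt(4 + P)
O(c, h) = c*sqrt(4 + h) (O(c, h) = sqrt(4 + h)*(c + 0) = sqrt(4 + h)*c = c*sqrt(4 + h))
(352 + O(X, -5*3 - 1))**2 = (352 + 0*sqrt(4 + (-5*3 - 1)))**2 = (352 + 0*sqrt(4 + (-15 - 1)))**2 = (352 + 0*sqrt(4 - 16))**2 = (352 + 0*sqrt(-12))**2 = (352 + 0*(2*I*sqrt(3)))**2 = (352 + 0)**2 = 352**2 = 123904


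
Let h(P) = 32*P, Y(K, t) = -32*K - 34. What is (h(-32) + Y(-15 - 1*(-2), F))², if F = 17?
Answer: 412164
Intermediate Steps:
Y(K, t) = -34 - 32*K
(h(-32) + Y(-15 - 1*(-2), F))² = (32*(-32) + (-34 - 32*(-15 - 1*(-2))))² = (-1024 + (-34 - 32*(-15 + 2)))² = (-1024 + (-34 - 32*(-13)))² = (-1024 + (-34 + 416))² = (-1024 + 382)² = (-642)² = 412164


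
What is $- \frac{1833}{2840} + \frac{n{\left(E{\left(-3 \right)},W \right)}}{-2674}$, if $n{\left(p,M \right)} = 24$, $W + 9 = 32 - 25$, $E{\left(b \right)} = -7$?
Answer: $- \frac{2484801}{3797080} \approx -0.6544$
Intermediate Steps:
$W = -2$ ($W = -9 + \left(32 - 25\right) = -9 + 7 = -2$)
$- \frac{1833}{2840} + \frac{n{\left(E{\left(-3 \right)},W \right)}}{-2674} = - \frac{1833}{2840} + \frac{24}{-2674} = \left(-1833\right) \frac{1}{2840} + 24 \left(- \frac{1}{2674}\right) = - \frac{1833}{2840} - \frac{12}{1337} = - \frac{2484801}{3797080}$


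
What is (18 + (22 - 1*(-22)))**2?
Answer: 3844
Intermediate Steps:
(18 + (22 - 1*(-22)))**2 = (18 + (22 + 22))**2 = (18 + 44)**2 = 62**2 = 3844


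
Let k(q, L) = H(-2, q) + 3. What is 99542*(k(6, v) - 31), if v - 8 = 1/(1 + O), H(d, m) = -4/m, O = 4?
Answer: -8560612/3 ≈ -2.8535e+6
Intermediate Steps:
v = 41/5 (v = 8 + 1/(1 + 4) = 8 + 1/5 = 8 + ⅕ = 41/5 ≈ 8.2000)
k(q, L) = 3 - 4/q (k(q, L) = -4/q + 3 = 3 - 4/q)
99542*(k(6, v) - 31) = 99542*((3 - 4/6) - 31) = 99542*((3 - 4*⅙) - 31) = 99542*((3 - ⅔) - 31) = 99542*(7/3 - 31) = 99542*(-86/3) = -8560612/3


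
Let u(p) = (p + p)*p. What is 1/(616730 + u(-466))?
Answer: 1/1051042 ≈ 9.5144e-7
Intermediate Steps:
u(p) = 2*p² (u(p) = (2*p)*p = 2*p²)
1/(616730 + u(-466)) = 1/(616730 + 2*(-466)²) = 1/(616730 + 2*217156) = 1/(616730 + 434312) = 1/1051042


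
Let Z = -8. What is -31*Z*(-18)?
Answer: -4464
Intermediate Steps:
-31*Z*(-18) = -31*(-8)*(-18) = 248*(-18) = -4464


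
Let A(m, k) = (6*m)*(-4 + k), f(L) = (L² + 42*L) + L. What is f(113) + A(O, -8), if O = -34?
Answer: 20076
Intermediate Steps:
f(L) = L² + 43*L
A(m, k) = 6*m*(-4 + k)
f(113) + A(O, -8) = 113*(43 + 113) + 6*(-34)*(-4 - 8) = 113*156 + 6*(-34)*(-12) = 17628 + 2448 = 20076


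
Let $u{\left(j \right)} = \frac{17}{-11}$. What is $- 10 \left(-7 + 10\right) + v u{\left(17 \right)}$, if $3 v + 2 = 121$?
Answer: $- \frac{3013}{33} \approx -91.303$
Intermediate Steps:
$v = \frac{119}{3}$ ($v = - \frac{2}{3} + \frac{1}{3} \cdot 121 = - \frac{2}{3} + \frac{121}{3} = \frac{119}{3} \approx 39.667$)
$u{\left(j \right)} = - \frac{17}{11}$ ($u{\left(j \right)} = 17 \left(- \frac{1}{11}\right) = - \frac{17}{11}$)
$- 10 \left(-7 + 10\right) + v u{\left(17 \right)} = - 10 \left(-7 + 10\right) + \frac{119}{3} \left(- \frac{17}{11}\right) = \left(-10\right) 3 - \frac{2023}{33} = -30 - \frac{2023}{33} = - \frac{3013}{33}$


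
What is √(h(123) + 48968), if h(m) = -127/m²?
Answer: √740836745/123 ≈ 221.29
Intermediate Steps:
h(m) = -127/m²
√(h(123) + 48968) = √(-127/123² + 48968) = √(-127*1/15129 + 48968) = √(-127/15129 + 48968) = √(740836745/15129) = √740836745/123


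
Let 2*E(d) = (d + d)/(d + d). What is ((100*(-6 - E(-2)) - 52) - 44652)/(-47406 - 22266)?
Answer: 7559/11612 ≈ 0.65096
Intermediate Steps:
E(d) = ½ (E(d) = ((d + d)/(d + d))/2 = ((2*d)/((2*d)))/2 = ((2*d)*(1/(2*d)))/2 = (½)*1 = ½)
((100*(-6 - E(-2)) - 52) - 44652)/(-47406 - 22266) = ((100*(-6 - 1*½) - 52) - 44652)/(-47406 - 22266) = ((100*(-6 - ½) - 52) - 44652)/(-69672) = ((100*(-13/2) - 52) - 44652)*(-1/69672) = ((-650 - 52) - 44652)*(-1/69672) = (-702 - 44652)*(-1/69672) = -45354*(-1/69672) = 7559/11612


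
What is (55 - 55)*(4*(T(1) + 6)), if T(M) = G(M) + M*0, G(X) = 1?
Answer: 0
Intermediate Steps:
T(M) = 1 (T(M) = 1 + M*0 = 1 + 0 = 1)
(55 - 55)*(4*(T(1) + 6)) = (55 - 55)*(4*(1 + 6)) = 0*(4*7) = 0*28 = 0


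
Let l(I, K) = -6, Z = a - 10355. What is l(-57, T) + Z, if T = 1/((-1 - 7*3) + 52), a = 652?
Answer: -9709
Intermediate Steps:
T = 1/30 (T = 1/((-1 - 21) + 52) = 1/(-22 + 52) = 1/30 ≈ 0.033333)
Z = -9703 (Z = 652 - 10355 = -9703)
l(-57, T) + Z = -6 - 9703 = -9709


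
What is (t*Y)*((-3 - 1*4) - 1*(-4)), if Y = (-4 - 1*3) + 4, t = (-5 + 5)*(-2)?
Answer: 0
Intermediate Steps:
t = 0 (t = 0*(-2) = 0)
Y = -3 (Y = (-4 - 3) + 4 = -7 + 4 = -3)
(t*Y)*((-3 - 1*4) - 1*(-4)) = (0*(-3))*((-3 - 1*4) - 1*(-4)) = 0*((-3 - 4) + 4) = 0*(-7 + 4) = 0*(-3) = 0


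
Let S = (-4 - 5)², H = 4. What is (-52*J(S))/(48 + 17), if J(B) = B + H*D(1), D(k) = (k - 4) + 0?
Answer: -276/5 ≈ -55.200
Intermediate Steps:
S = 81 (S = (-9)² = 81)
D(k) = -4 + k (D(k) = (-4 + k) + 0 = -4 + k)
J(B) = -12 + B (J(B) = B + 4*(-4 + 1) = B + 4*(-3) = B - 12 = -12 + B)
(-52*J(S))/(48 + 17) = (-52*(-12 + 81))/(48 + 17) = -52*69/65 = -3588*1/65 = -276/5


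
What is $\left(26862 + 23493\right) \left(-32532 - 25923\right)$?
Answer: $-2943501525$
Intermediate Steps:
$\left(26862 + 23493\right) \left(-32532 - 25923\right) = 50355 \left(-58455\right) = -2943501525$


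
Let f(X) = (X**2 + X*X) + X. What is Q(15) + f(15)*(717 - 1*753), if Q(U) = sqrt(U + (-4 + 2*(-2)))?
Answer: -16740 + sqrt(7) ≈ -16737.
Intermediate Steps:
Q(U) = sqrt(-8 + U) (Q(U) = sqrt(U + (-4 - 4)) = sqrt(U - 8) = sqrt(-8 + U))
f(X) = X + 2*X**2 (f(X) = (X**2 + X**2) + X = 2*X**2 + X = X + 2*X**2)
Q(15) + f(15)*(717 - 1*753) = sqrt(-8 + 15) + (15*(1 + 2*15))*(717 - 1*753) = sqrt(7) + (15*(1 + 30))*(717 - 753) = sqrt(7) + (15*31)*(-36) = sqrt(7) + 465*(-36) = sqrt(7) - 16740 = -16740 + sqrt(7)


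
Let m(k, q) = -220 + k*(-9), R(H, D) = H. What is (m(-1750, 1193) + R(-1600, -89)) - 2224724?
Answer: -2210794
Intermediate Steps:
m(k, q) = -220 - 9*k
(m(-1750, 1193) + R(-1600, -89)) - 2224724 = ((-220 - 9*(-1750)) - 1600) - 2224724 = ((-220 + 15750) - 1600) - 2224724 = (15530 - 1600) - 2224724 = 13930 - 2224724 = -2210794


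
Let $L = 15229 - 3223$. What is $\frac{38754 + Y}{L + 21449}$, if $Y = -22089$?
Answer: $\frac{3333}{6691} \approx 0.49813$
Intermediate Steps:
$L = 12006$ ($L = 15229 - 3223 = 12006$)
$\frac{38754 + Y}{L + 21449} = \frac{38754 - 22089}{12006 + 21449} = \frac{16665}{33455} = 16665 \cdot \frac{1}{33455} = \frac{3333}{6691}$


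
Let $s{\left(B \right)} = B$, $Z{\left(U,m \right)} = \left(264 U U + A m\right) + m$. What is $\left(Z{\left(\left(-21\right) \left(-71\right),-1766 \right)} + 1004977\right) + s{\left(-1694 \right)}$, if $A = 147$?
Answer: $587635299$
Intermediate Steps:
$Z{\left(U,m \right)} = 148 m + 264 U^{2}$ ($Z{\left(U,m \right)} = \left(264 U U + 147 m\right) + m = \left(264 U^{2} + 147 m\right) + m = \left(147 m + 264 U^{2}\right) + m = 148 m + 264 U^{2}$)
$\left(Z{\left(\left(-21\right) \left(-71\right),-1766 \right)} + 1004977\right) + s{\left(-1694 \right)} = \left(\left(148 \left(-1766\right) + 264 \left(\left(-21\right) \left(-71\right)\right)^{2}\right) + 1004977\right) - 1694 = \left(\left(-261368 + 264 \cdot 1491^{2}\right) + 1004977\right) - 1694 = \left(\left(-261368 + 264 \cdot 2223081\right) + 1004977\right) - 1694 = \left(\left(-261368 + 586893384\right) + 1004977\right) - 1694 = \left(586632016 + 1004977\right) - 1694 = 587636993 - 1694 = 587635299$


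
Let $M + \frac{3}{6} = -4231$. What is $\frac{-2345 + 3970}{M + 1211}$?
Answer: $- \frac{3250}{6041} \approx -0.53799$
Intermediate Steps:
$M = - \frac{8463}{2}$ ($M = - \frac{1}{2} - 4231 = - \frac{8463}{2} \approx -4231.5$)
$\frac{-2345 + 3970}{M + 1211} = \frac{-2345 + 3970}{- \frac{8463}{2} + 1211} = \frac{1625}{- \frac{6041}{2}} = 1625 \left(- \frac{2}{6041}\right) = - \frac{3250}{6041}$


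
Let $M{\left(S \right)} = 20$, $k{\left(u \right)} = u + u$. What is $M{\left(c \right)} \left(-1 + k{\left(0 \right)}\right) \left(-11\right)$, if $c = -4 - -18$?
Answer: $220$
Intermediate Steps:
$k{\left(u \right)} = 2 u$
$c = 14$ ($c = -4 + 18 = 14$)
$M{\left(c \right)} \left(-1 + k{\left(0 \right)}\right) \left(-11\right) = 20 \left(-1 + 2 \cdot 0\right) \left(-11\right) = 20 \left(-1 + 0\right) \left(-11\right) = 20 \left(\left(-1\right) \left(-11\right)\right) = 20 \cdot 11 = 220$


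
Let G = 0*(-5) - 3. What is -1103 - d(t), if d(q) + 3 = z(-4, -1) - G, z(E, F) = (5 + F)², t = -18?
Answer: -1119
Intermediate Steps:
G = -3 (G = 0 - 3 = -3)
d(q) = 16 (d(q) = -3 + ((5 - 1)² - 1*(-3)) = -3 + (4² + 3) = -3 + (16 + 3) = -3 + 19 = 16)
-1103 - d(t) = -1103 - 1*16 = -1103 - 16 = -1119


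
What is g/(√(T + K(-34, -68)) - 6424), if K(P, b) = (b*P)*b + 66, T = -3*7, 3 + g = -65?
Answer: 436832/41424947 + 68*I*√157171/41424947 ≈ 0.010545 + 0.00065078*I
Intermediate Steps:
g = -68 (g = -3 - 65 = -68)
T = -21
K(P, b) = 66 + P*b² (K(P, b) = (P*b)*b + 66 = P*b² + 66 = 66 + P*b²)
g/(√(T + K(-34, -68)) - 6424) = -68/(√(-21 + (66 - 34*(-68)²)) - 6424) = -68/(√(-21 + (66 - 34*4624)) - 6424) = -68/(√(-21 + (66 - 157216)) - 6424) = -68/(√(-21 - 157150) - 6424) = -68/(√(-157171) - 6424) = -68/(I*√157171 - 6424) = -68/(-6424 + I*√157171)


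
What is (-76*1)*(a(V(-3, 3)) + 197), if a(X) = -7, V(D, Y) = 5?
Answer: -14440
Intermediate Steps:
(-76*1)*(a(V(-3, 3)) + 197) = (-76*1)*(-7 + 197) = -76*190 = -14440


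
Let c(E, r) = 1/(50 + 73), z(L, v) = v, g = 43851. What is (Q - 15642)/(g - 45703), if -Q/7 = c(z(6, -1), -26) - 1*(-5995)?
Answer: 1771417/56949 ≈ 31.105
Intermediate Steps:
c(E, r) = 1/123
Q = -5161702/123 (Q = -7*(1/123 - 1*(-5995)) = -7*(1/123 + 5995) = -7*737386/123 = -5161702/123 ≈ -41965.)
(Q - 15642)/(g - 45703) = (-5161702/123 - 15642)/(43851 - 45703) = -7085668/123/(-1852) = -7085668/123*(-1/1852) = 1771417/56949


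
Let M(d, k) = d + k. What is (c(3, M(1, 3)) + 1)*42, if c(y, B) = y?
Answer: 168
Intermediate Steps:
(c(3, M(1, 3)) + 1)*42 = (3 + 1)*42 = 4*42 = 168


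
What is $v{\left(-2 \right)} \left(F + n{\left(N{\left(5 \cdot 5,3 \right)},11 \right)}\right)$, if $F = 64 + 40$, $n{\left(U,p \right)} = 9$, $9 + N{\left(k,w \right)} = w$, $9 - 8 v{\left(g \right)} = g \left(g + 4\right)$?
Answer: $\frac{1469}{8} \approx 183.63$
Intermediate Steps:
$v{\left(g \right)} = \frac{9}{8} - \frac{g \left(4 + g\right)}{8}$ ($v{\left(g \right)} = \frac{9}{8} - \frac{g \left(g + 4\right)}{8} = \frac{9}{8} - \frac{g \left(4 + g\right)}{8}$)
$N{\left(k,w \right)} = -9 + w$
$F = 104$
$v{\left(-2 \right)} \left(F + n{\left(N{\left(5 \cdot 5,3 \right)},11 \right)}\right) = \left(\frac{9}{8} - -1 - \frac{\left(-2\right)^{2}}{8}\right) \left(104 + 9\right) = \left(\frac{9}{8} + 1 - \frac{1}{2}\right) 113 = \frac{13}{8} \cdot 113 = \frac{1469}{8}$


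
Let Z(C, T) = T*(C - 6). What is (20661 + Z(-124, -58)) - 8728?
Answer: 19473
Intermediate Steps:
Z(C, T) = T*(-6 + C)
(20661 + Z(-124, -58)) - 8728 = (20661 - 58*(-6 - 124)) - 8728 = (20661 - 58*(-130)) - 8728 = (20661 + 7540) - 8728 = 28201 - 8728 = 19473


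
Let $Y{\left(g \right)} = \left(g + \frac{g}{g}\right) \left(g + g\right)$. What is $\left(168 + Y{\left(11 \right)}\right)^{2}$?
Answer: $186624$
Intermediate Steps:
$Y{\left(g \right)} = 2 g \left(1 + g\right)$ ($Y{\left(g \right)} = \left(g + 1\right) 2 g = \left(1 + g\right) 2 g = 2 g \left(1 + g\right)$)
$\left(168 + Y{\left(11 \right)}\right)^{2} = \left(168 + 2 \cdot 11 \left(1 + 11\right)\right)^{2} = \left(168 + 2 \cdot 11 \cdot 12\right)^{2} = \left(168 + 264\right)^{2} = 432^{2} = 186624$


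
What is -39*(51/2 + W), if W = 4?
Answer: -2301/2 ≈ -1150.5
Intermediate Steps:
-39*(51/2 + W) = -39*(51/2 + 4) = -39*59/2 = -2301/2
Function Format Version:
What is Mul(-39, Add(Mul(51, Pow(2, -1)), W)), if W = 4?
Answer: Rational(-2301, 2) ≈ -1150.5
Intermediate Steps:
Mul(-39, Add(Mul(51, Pow(2, -1)), W)) = Mul(-39, Add(Mul(51, Pow(2, -1)), 4)) = Mul(-39, Add(Mul(51, Rational(1, 2)), 4)) = Mul(-39, Add(Rational(51, 2), 4)) = Mul(-39, Rational(59, 2)) = Rational(-2301, 2)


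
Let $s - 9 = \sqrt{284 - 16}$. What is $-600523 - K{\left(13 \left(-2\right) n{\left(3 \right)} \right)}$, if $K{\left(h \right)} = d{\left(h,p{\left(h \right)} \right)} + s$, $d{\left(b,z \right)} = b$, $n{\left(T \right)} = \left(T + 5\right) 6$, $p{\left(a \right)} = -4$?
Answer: $-599284 - 2 \sqrt{67} \approx -5.993 \cdot 10^{5}$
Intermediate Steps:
$n{\left(T \right)} = 30 + 6 T$ ($n{\left(T \right)} = \left(5 + T\right) 6 = 30 + 6 T$)
$s = 9 + 2 \sqrt{67}$ ($s = 9 + \sqrt{284 - 16} = 9 + \sqrt{268} = 9 + 2 \sqrt{67} \approx 25.371$)
$K{\left(h \right)} = 9 + h + 2 \sqrt{67}$ ($K{\left(h \right)} = h + \left(9 + 2 \sqrt{67}\right) = 9 + h + 2 \sqrt{67}$)
$-600523 - K{\left(13 \left(-2\right) n{\left(3 \right)} \right)} = -600523 - \left(9 + 13 \left(-2\right) \left(30 + 6 \cdot 3\right) + 2 \sqrt{67}\right) = -600523 - \left(9 - 26 \left(30 + 18\right) + 2 \sqrt{67}\right) = -600523 - \left(9 - 1248 + 2 \sqrt{67}\right) = -600523 - \left(-1239 + 2 \sqrt{67}\right) = -600523 + \left(1239 - 2 \sqrt{67}\right) = -599284 - 2 \sqrt{67}$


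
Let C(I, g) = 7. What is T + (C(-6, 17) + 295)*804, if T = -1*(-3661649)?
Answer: 3904457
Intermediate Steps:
T = 3661649
T + (C(-6, 17) + 295)*804 = 3661649 + (7 + 295)*804 = 3661649 + 302*804 = 3661649 + 242808 = 3904457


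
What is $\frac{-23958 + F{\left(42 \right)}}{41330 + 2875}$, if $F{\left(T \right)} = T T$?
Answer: $- \frac{7398}{14735} \approx -0.50207$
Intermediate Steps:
$F{\left(T \right)} = T^{2}$
$\frac{-23958 + F{\left(42 \right)}}{41330 + 2875} = \frac{-23958 + 42^{2}}{41330 + 2875} = \frac{-23958 + 1764}{44205} = \left(-22194\right) \frac{1}{44205} = - \frac{7398}{14735}$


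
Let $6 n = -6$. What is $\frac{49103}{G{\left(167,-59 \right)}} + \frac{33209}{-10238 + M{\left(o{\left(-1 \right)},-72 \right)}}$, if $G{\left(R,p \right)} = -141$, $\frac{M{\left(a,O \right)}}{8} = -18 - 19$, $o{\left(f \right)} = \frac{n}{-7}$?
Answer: $- \frac{521933471}{1485294} \approx -351.4$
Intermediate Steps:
$n = -1$ ($n = \frac{1}{6} \left(-6\right) = -1$)
$o{\left(f \right)} = \frac{1}{7}$ ($o{\left(f \right)} = - \frac{1}{-7} = \left(-1\right) \left(- \frac{1}{7}\right) = \frac{1}{7}$)
$M{\left(a,O \right)} = -296$ ($M{\left(a,O \right)} = 8 \left(-18 - 19\right) = 8 \left(-37\right) = -296$)
$\frac{49103}{G{\left(167,-59 \right)}} + \frac{33209}{-10238 + M{\left(o{\left(-1 \right)},-72 \right)}} = \frac{49103}{-141} + \frac{33209}{-10238 - 296} = 49103 \left(- \frac{1}{141}\right) + \frac{33209}{-10534} = - \frac{49103}{141} + 33209 \left(- \frac{1}{10534}\right) = - \frac{49103}{141} - \frac{33209}{10534} = - \frac{521933471}{1485294}$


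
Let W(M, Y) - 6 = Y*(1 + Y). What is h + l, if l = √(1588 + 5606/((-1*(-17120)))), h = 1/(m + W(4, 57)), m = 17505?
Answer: 1/20817 + √7273904405/2140 ≈ 39.854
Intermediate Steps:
W(M, Y) = 6 + Y*(1 + Y)
h = 1/20817 (h = 1/(17505 + (6 + 57 + 57²)) = 1/(17505 + (6 + 57 + 3249)) = 1/(17505 + 3312) = 1/20817 ≈ 4.8038e-5)
l = √7273904405/2140 (l = √(1588 + 5606/17120) = √(1588 + 5606*(1/17120)) = √(1588 + 2803/8560) = √(13596083/8560) = √7273904405/2140 ≈ 39.854)
h + l = 1/20817 + √7273904405/2140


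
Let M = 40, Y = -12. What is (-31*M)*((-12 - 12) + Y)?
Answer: 44640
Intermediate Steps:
(-31*M)*((-12 - 12) + Y) = (-31*40)*((-12 - 12) - 12) = -1240*(-24 - 12) = -1240*(-36) = 44640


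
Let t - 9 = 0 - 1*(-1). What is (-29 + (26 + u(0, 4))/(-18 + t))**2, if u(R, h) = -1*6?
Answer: 3969/4 ≈ 992.25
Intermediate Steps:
u(R, h) = -6
t = 10 (t = 9 + (0 - 1*(-1)) = 9 + (0 + 1) = 9 + 1 = 10)
(-29 + (26 + u(0, 4))/(-18 + t))**2 = (-29 + (26 - 6)/(-18 + 10))**2 = (-29 + 20/(-8))**2 = (-29 + 20*(-1/8))**2 = (-29 - 5/2)**2 = (-63/2)**2 = 3969/4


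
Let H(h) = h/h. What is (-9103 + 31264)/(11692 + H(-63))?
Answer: 22161/11693 ≈ 1.8952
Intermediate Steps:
H(h) = 1
(-9103 + 31264)/(11692 + H(-63)) = (-9103 + 31264)/(11692 + 1) = 22161/11693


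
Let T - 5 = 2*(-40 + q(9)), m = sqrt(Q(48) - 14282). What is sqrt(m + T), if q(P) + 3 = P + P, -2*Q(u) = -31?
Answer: sqrt(-180 + 2*I*sqrt(57066))/2 ≈ 6.428 + 9.2908*I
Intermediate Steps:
Q(u) = 31/2 (Q(u) = -1/2*(-31) = 31/2)
q(P) = -3 + 2*P (q(P) = -3 + (P + P) = -3 + 2*P)
m = I*sqrt(57066)/2 (m = sqrt(31/2 - 14282) = sqrt(-28533/2) = I*sqrt(57066)/2 ≈ 119.44*I)
T = -45 (T = 5 + 2*(-40 + (-3 + 2*9)) = 5 + 2*(-40 + (-3 + 18)) = 5 + 2*(-40 + 15) = 5 + 2*(-25) = 5 - 50 = -45)
sqrt(m + T) = sqrt(I*sqrt(57066)/2 - 45) = sqrt(-45 + I*sqrt(57066)/2)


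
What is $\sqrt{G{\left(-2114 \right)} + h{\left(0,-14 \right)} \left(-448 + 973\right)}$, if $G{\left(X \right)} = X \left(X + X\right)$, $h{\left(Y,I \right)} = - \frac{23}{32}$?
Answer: $\frac{\sqrt{572007338}}{8} \approx 2989.6$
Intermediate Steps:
$h{\left(Y,I \right)} = - \frac{23}{32}$ ($h{\left(Y,I \right)} = \left(-23\right) \frac{1}{32} = - \frac{23}{32}$)
$G{\left(X \right)} = 2 X^{2}$ ($G{\left(X \right)} = X 2 X = 2 X^{2}$)
$\sqrt{G{\left(-2114 \right)} + h{\left(0,-14 \right)} \left(-448 + 973\right)} = \sqrt{2 \left(-2114\right)^{2} - \frac{23 \left(-448 + 973\right)}{32}} = \sqrt{2 \cdot 4468996 - \frac{12075}{32}} = \sqrt{8937992 - \frac{12075}{32}} = \sqrt{\frac{286003669}{32}} = \frac{\sqrt{572007338}}{8}$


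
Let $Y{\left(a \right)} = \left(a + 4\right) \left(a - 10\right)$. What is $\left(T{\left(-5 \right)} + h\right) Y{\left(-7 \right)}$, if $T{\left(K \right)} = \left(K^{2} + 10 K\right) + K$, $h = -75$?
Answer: $-5355$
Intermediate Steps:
$Y{\left(a \right)} = \left(-10 + a\right) \left(4 + a\right)$ ($Y{\left(a \right)} = \left(4 + a\right) \left(-10 + a\right) = \left(-10 + a\right) \left(4 + a\right)$)
$T{\left(K \right)} = K^{2} + 11 K$
$\left(T{\left(-5 \right)} + h\right) Y{\left(-7 \right)} = \left(- 5 \left(11 - 5\right) - 75\right) \left(-40 + \left(-7\right)^{2} - -42\right) = \left(\left(-5\right) 6 - 75\right) \left(-40 + 49 + 42\right) = \left(-30 - 75\right) 51 = \left(-105\right) 51 = -5355$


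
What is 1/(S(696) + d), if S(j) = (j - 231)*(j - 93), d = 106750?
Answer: 1/387145 ≈ 2.5830e-6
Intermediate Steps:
S(j) = (-231 + j)*(-93 + j)
1/(S(696) + d) = 1/((21483 + 696² - 324*696) + 106750) = 1/((21483 + 484416 - 225504) + 106750) = 1/(280395 + 106750) = 1/387145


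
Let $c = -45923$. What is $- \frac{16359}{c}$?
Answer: $\frac{861}{2417} \approx 0.35623$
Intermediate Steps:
$- \frac{16359}{c} = - \frac{16359}{-45923} = \left(-16359\right) \left(- \frac{1}{45923}\right) = \frac{861}{2417}$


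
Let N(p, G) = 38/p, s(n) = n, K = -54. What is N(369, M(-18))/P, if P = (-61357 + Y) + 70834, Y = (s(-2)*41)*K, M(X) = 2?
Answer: 38/5130945 ≈ 7.4060e-6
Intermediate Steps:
Y = 4428 (Y = -2*41*(-54) = -82*(-54) = 4428)
P = 13905 (P = (-61357 + 4428) + 70834 = -56929 + 70834 = 13905)
N(369, M(-18))/P = (38/369)/13905 = (38*(1/369))*(1/13905) = (38/369)*(1/13905) = 38/5130945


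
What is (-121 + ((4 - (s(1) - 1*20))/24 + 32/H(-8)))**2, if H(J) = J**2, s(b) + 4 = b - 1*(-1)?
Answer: 2053489/144 ≈ 14260.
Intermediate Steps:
s(b) = -3 + b (s(b) = -4 + (b - 1*(-1)) = -4 + (b + 1) = -4 + (1 + b) = -3 + b)
(-121 + ((4 - (s(1) - 1*20))/24 + 32/H(-8)))**2 = (-121 + ((4 - ((-3 + 1) - 1*20))/24 + 32/((-8)**2)))**2 = (-121 + ((4 - (-2 - 20))*(1/24) + 32/64))**2 = (-121 + ((4 - 1*(-22))*(1/24) + 32*(1/64)))**2 = (-121 + ((4 + 22)*(1/24) + 1/2))**2 = (-121 + (26*(1/24) + 1/2))**2 = (-121 + (13/12 + 1/2))**2 = (-121 + 19/12)**2 = (-1433/12)**2 = 2053489/144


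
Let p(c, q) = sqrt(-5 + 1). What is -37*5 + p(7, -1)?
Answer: -185 + 2*I ≈ -185.0 + 2.0*I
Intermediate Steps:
p(c, q) = 2*I (p(c, q) = sqrt(-4) = 2*I)
-37*5 + p(7, -1) = -37*5 + 2*I = -185 + 2*I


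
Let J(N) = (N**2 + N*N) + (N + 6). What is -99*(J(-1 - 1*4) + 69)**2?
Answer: -1425600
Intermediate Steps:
J(N) = 6 + N + 2*N**2 (J(N) = (N**2 + N**2) + (6 + N) = 2*N**2 + (6 + N) = 6 + N + 2*N**2)
-99*(J(-1 - 1*4) + 69)**2 = -99*((6 + (-1 - 1*4) + 2*(-1 - 1*4)**2) + 69)**2 = -99*((6 + (-1 - 4) + 2*(-1 - 4)**2) + 69)**2 = -99*((6 - 5 + 2*(-5)**2) + 69)**2 = -99*((6 - 5 + 2*25) + 69)**2 = -99*((6 - 5 + 50) + 69)**2 = -99*(51 + 69)**2 = -99*120**2 = -99*14400 = -1425600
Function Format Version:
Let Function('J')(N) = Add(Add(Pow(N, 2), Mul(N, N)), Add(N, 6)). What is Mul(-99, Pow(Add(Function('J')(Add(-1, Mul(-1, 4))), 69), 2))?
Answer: -1425600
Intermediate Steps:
Function('J')(N) = Add(6, N, Mul(2, Pow(N, 2))) (Function('J')(N) = Add(Add(Pow(N, 2), Pow(N, 2)), Add(6, N)) = Add(Mul(2, Pow(N, 2)), Add(6, N)) = Add(6, N, Mul(2, Pow(N, 2))))
Mul(-99, Pow(Add(Function('J')(Add(-1, Mul(-1, 4))), 69), 2)) = Mul(-99, Pow(Add(Add(6, Add(-1, Mul(-1, 4)), Mul(2, Pow(Add(-1, Mul(-1, 4)), 2))), 69), 2)) = Mul(-99, Pow(Add(Add(6, Add(-1, -4), Mul(2, Pow(Add(-1, -4), 2))), 69), 2)) = Mul(-99, Pow(Add(Add(6, -5, Mul(2, Pow(-5, 2))), 69), 2)) = Mul(-99, Pow(Add(Add(6, -5, Mul(2, 25)), 69), 2)) = Mul(-99, Pow(Add(Add(6, -5, 50), 69), 2)) = Mul(-99, Pow(Add(51, 69), 2)) = Mul(-99, Pow(120, 2)) = Mul(-99, 14400) = -1425600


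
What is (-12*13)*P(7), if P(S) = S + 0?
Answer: -1092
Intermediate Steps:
P(S) = S
(-12*13)*P(7) = -12*13*7 = -156*7 = -1092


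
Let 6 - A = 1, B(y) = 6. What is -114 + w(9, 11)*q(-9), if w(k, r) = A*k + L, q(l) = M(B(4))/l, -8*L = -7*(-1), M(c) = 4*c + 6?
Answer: -3133/12 ≈ -261.08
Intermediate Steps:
M(c) = 6 + 4*c
L = -7/8 (L = -(-7)*(-1)/8 = -1/8*7 = -7/8 ≈ -0.87500)
A = 5 (A = 6 - 1*1 = 6 - 1 = 5)
q(l) = 30/l (q(l) = (6 + 4*6)/l = (6 + 24)/l = 30/l)
w(k, r) = -7/8 + 5*k (w(k, r) = 5*k - 7/8 = -7/8 + 5*k)
-114 + w(9, 11)*q(-9) = -114 + (-7/8 + 5*9)*(30/(-9)) = -114 + (-7/8 + 45)*(30*(-1/9)) = -114 + (353/8)*(-10/3) = -114 - 1765/12 = -3133/12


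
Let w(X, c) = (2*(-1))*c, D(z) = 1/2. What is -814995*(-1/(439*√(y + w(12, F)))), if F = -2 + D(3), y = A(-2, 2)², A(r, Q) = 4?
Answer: 814995*√19/8341 ≈ 425.91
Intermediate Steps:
D(z) = ½
y = 16 (y = 4² = 16)
F = -3/2 (F = -2 + ½ = -3/2 ≈ -1.5000)
w(X, c) = -2*c
-814995*(-1/(439*√(y + w(12, F)))) = -814995*(-1/(439*√(16 - 2*(-3/2)))) = -814995*(-1/(439*√(16 + 3))) = -814995*(-√19/8341) = -(-814995)*√19/8341 = 814995*√19/8341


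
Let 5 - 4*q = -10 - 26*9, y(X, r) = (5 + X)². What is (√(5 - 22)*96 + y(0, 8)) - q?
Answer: -149/4 + 96*I*√17 ≈ -37.25 + 395.82*I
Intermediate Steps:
q = 249/4 (q = 5/4 - (-10 - 26*9)/4 = 5/4 - (-10 - 234)/4 = 5/4 - ¼*(-244) = 5/4 + 61 = 249/4 ≈ 62.250)
(√(5 - 22)*96 + y(0, 8)) - q = (√(5 - 22)*96 + (5 + 0)²) - 1*249/4 = (√(-17)*96 + 5²) - 249/4 = ((I*√17)*96 + 25) - 249/4 = (96*I*√17 + 25) - 249/4 = (25 + 96*I*√17) - 249/4 = -149/4 + 96*I*√17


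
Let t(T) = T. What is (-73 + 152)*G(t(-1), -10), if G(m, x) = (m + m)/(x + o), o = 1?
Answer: 158/9 ≈ 17.556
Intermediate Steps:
G(m, x) = 2*m/(1 + x) (G(m, x) = (m + m)/(x + 1) = (2*m)/(1 + x) = 2*m/(1 + x))
(-73 + 152)*G(t(-1), -10) = (-73 + 152)*(2*(-1)/(1 - 10)) = 79*(2*(-1)/(-9)) = 79*(2*(-1)*(-⅑)) = 79*(2/9) = 158/9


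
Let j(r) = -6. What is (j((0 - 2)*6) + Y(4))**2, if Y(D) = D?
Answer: 4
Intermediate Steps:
(j((0 - 2)*6) + Y(4))**2 = (-6 + 4)**2 = (-2)**2 = 4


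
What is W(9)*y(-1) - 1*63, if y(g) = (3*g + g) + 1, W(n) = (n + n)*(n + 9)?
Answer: -1035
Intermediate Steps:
W(n) = 2*n*(9 + n) (W(n) = (2*n)*(9 + n) = 2*n*(9 + n))
y(g) = 1 + 4*g (y(g) = 4*g + 1 = 1 + 4*g)
W(9)*y(-1) - 1*63 = (2*9*(9 + 9))*(1 + 4*(-1)) - 1*63 = (2*9*18)*(1 - 4) - 63 = 324*(-3) - 63 = -972 - 63 = -1035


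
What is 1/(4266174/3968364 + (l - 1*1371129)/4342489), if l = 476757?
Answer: 2872096169666/2496103336613 ≈ 1.1506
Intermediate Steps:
1/(4266174/3968364 + (l - 1*1371129)/4342489) = 1/(4266174/3968364 + (476757 - 1*1371129)/4342489) = 1/(4266174*(1/3968364) + (476757 - 1371129)*(1/4342489)) = 1/(711029/661394 - 894372*1/4342489) = 1/(711029/661394 - 894372/4342489) = 1/(2496103336613/2872096169666) = 2872096169666/2496103336613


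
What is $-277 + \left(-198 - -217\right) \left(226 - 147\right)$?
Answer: $1224$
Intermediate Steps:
$-277 + \left(-198 - -217\right) \left(226 - 147\right) = -277 + \left(-198 + 217\right) \left(226 - 147\right) = -277 + 19 \cdot 79 = -277 + 1501 = 1224$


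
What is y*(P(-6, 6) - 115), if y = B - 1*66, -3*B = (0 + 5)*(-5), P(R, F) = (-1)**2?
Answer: 6574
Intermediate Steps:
P(R, F) = 1
B = 25/3 (B = -(0 + 5)*(-5)/3 = -5*(-5)/3 = -1/3*(-25) = 25/3 ≈ 8.3333)
y = -173/3 (y = 25/3 - 1*66 = 25/3 - 66 = -173/3 ≈ -57.667)
y*(P(-6, 6) - 115) = -173*(1 - 115)/3 = -173/3*(-114) = 6574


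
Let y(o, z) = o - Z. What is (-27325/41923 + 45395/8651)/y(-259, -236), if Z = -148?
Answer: -555568670/13419007301 ≈ -0.041402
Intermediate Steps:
y(o, z) = 148 + o (y(o, z) = o - 1*(-148) = o + 148 = 148 + o)
(-27325/41923 + 45395/8651)/y(-259, -236) = (-27325/41923 + 45395/8651)/(148 - 259) = (-27325*1/41923 + 45395*(1/8651))/(-111) = (-27325/41923 + 45395/8651)*(-1/111) = (1666706010/362675873)*(-1/111) = -555568670/13419007301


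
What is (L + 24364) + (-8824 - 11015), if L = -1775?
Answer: 2750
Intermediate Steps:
(L + 24364) + (-8824 - 11015) = (-1775 + 24364) + (-8824 - 11015) = 22589 - 19839 = 2750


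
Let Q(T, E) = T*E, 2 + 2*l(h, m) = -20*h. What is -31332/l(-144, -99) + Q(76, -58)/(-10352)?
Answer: -39750719/1862066 ≈ -21.348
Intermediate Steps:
l(h, m) = -1 - 10*h (l(h, m) = -1 + (-20*h)/2 = -1 - 10*h)
Q(T, E) = E*T
-31332/l(-144, -99) + Q(76, -58)/(-10352) = -31332/(-1 - 10*(-144)) - 58*76/(-10352) = -31332/(-1 + 1440) - 4408*(-1/10352) = -31332/1439 + 551/1294 = -39750719/1862066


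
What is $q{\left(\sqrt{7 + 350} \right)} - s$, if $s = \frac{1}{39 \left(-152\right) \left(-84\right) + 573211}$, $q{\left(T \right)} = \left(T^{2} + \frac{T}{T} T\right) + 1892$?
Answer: $\frac{2409045586}{1071163} + \sqrt{357} \approx 2267.9$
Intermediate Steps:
$q{\left(T \right)} = 1892 + T + T^{2}$ ($q{\left(T \right)} = \left(T^{2} + 1 T\right) + 1892 = \left(T^{2} + T\right) + 1892 = \left(T + T^{2}\right) + 1892 = 1892 + T + T^{2}$)
$s = \frac{1}{1071163}$ ($s = \frac{1}{\left(-5928\right) \left(-84\right) + 573211} = \frac{1}{497952 + 573211} = \frac{1}{1071163} \approx 9.3356 \cdot 10^{-7}$)
$q{\left(\sqrt{7 + 350} \right)} - s = \left(1892 + \sqrt{7 + 350} + \left(\sqrt{7 + 350}\right)^{2}\right) - \frac{1}{1071163} = \left(1892 + \sqrt{357} + \left(\sqrt{357}\right)^{2}\right) - \frac{1}{1071163} = \left(1892 + \sqrt{357} + 357\right) - \frac{1}{1071163} = \left(2249 + \sqrt{357}\right) - \frac{1}{1071163} = \frac{2409045586}{1071163} + \sqrt{357}$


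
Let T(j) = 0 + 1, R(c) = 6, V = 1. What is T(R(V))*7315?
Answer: 7315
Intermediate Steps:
T(j) = 1
T(R(V))*7315 = 1*7315 = 7315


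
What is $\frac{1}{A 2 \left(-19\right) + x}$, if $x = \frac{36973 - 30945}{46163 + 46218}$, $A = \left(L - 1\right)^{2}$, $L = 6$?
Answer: $- \frac{92381}{87755922} \approx -0.0010527$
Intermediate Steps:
$A = 25$ ($A = \left(6 - 1\right)^{2} = 5^{2} = 25$)
$x = \frac{6028}{92381} \approx 0.065251$
$\frac{1}{A 2 \left(-19\right) + x} = \frac{1}{25 \cdot 2 \left(-19\right) + \frac{6028}{92381}} = \frac{1}{50 \left(-19\right) + \frac{6028}{92381}} = \frac{1}{-950 + \frac{6028}{92381}} = \frac{1}{- \frac{87755922}{92381}} = - \frac{92381}{87755922}$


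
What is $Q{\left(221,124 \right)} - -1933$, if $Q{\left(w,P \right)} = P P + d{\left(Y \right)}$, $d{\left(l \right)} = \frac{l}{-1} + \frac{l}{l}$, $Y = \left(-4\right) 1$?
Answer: $17314$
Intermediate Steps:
$Y = -4$
$d{\left(l \right)} = 1 - l$ ($d{\left(l \right)} = l \left(-1\right) + 1 = - l + 1 = 1 - l$)
$Q{\left(w,P \right)} = 5 + P^{2}$ ($Q{\left(w,P \right)} = P P + \left(1 - -4\right) = P^{2} + \left(1 + 4\right) = P^{2} + 5 = 5 + P^{2}$)
$Q{\left(221,124 \right)} - -1933 = \left(5 + 124^{2}\right) - -1933 = \left(5 + 15376\right) + 1933 = 15381 + 1933 = 17314$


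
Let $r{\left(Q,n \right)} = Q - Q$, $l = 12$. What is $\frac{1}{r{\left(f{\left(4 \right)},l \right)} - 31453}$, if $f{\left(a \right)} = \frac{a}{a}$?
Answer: $- \frac{1}{31453} \approx -3.1793 \cdot 10^{-5}$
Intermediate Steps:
$f{\left(a \right)} = 1$
$r{\left(Q,n \right)} = 0$
$\frac{1}{r{\left(f{\left(4 \right)},l \right)} - 31453} = \frac{1}{0 - 31453} = \frac{1}{-31453} = - \frac{1}{31453}$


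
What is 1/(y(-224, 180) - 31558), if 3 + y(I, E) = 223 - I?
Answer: -1/31114 ≈ -3.2140e-5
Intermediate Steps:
y(I, E) = 220 - I (y(I, E) = -3 + (223 - I) = 220 - I)
1/(y(-224, 180) - 31558) = 1/((220 - 1*(-224)) - 31558) = 1/((220 + 224) - 31558) = 1/(444 - 31558) = 1/(-31114) = -1/31114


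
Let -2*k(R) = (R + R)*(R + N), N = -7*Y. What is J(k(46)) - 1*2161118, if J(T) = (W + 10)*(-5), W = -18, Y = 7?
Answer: -2161078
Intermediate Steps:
N = -49 (N = -7*7 = -49)
k(R) = -R*(-49 + R) (k(R) = -(R + R)*(R - 49)/2 = -2*R*(-49 + R)/2 = -R*(-49 + R))
J(T) = 40 (J(T) = (-18 + 10)*(-5) = -8*(-5) = 40)
J(k(46)) - 1*2161118 = 40 - 1*2161118 = 40 - 2161118 = -2161078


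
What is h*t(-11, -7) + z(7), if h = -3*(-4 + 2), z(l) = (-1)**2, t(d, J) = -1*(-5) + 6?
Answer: 67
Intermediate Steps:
t(d, J) = 11 (t(d, J) = 5 + 6 = 11)
z(l) = 1
h = 6 (h = -3*(-2) = 6)
h*t(-11, -7) + z(7) = 6*11 + 1 = 66 + 1 = 67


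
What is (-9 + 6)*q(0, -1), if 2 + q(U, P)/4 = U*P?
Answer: 24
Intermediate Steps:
q(U, P) = -8 + 4*P*U (q(U, P) = -8 + 4*(U*P) = -8 + 4*(P*U) = -8 + 4*P*U)
(-9 + 6)*q(0, -1) = (-9 + 6)*(-8 + 4*(-1)*0) = -3*(-8 + 0) = -3*(-8) = 24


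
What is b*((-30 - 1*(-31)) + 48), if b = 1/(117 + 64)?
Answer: 49/181 ≈ 0.27072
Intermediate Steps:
b = 1/181 ≈ 0.0055249
b*((-30 - 1*(-31)) + 48) = ((-30 - 1*(-31)) + 48)/181 = ((-30 + 31) + 48)/181 = (1 + 48)/181 = (1/181)*49 = 49/181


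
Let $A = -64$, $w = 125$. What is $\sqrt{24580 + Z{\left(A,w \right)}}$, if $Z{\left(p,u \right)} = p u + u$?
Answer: $\sqrt{16705} \approx 129.25$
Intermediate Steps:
$Z{\left(p,u \right)} = u + p u$
$\sqrt{24580 + Z{\left(A,w \right)}} = \sqrt{24580 + 125 \left(1 - 64\right)} = \sqrt{24580 + 125 \left(-63\right)} = \sqrt{24580 - 7875} = \sqrt{16705}$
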